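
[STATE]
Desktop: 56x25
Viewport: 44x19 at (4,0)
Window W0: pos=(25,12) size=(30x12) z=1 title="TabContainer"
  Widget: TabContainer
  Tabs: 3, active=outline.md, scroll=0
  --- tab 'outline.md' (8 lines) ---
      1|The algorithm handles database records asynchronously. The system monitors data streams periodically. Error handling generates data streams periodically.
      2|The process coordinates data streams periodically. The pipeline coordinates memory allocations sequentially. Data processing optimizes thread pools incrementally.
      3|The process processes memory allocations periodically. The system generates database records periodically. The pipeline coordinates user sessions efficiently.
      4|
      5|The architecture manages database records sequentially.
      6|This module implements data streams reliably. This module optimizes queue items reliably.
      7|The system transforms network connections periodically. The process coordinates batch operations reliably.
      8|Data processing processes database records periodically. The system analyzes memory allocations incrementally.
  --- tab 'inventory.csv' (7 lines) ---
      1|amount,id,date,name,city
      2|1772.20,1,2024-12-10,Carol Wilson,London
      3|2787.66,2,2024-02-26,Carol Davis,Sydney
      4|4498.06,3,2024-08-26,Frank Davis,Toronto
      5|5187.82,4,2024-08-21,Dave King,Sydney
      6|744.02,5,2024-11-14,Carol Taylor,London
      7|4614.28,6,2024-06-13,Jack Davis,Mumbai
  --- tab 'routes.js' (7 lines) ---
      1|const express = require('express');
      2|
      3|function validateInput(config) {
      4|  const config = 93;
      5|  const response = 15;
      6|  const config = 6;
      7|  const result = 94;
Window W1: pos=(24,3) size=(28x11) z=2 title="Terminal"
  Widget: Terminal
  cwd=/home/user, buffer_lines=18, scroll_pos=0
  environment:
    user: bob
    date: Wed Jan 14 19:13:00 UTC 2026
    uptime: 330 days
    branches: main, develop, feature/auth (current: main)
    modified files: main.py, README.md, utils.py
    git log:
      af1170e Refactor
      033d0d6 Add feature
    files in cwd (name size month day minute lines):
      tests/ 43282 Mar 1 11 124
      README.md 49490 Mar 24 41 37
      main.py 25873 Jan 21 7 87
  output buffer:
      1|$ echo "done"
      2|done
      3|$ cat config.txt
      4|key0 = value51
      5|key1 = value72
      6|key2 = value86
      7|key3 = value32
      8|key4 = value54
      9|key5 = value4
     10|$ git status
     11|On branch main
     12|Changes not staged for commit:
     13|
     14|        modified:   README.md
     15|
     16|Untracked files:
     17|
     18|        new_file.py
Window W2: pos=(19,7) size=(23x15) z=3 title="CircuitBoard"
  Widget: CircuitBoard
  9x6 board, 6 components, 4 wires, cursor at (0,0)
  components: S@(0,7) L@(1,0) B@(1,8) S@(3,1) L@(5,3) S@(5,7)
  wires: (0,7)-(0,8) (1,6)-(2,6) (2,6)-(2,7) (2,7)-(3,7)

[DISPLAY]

                                            
                                            
                                            
                    ┏━━━━━━━━━━━━━━━━━━━━━━━
                    ┃ Terminal              
                    ┠───────────────────────
                    ┃$ echo "done"          
               ┏━━━━━━━━━━━━━━━━━━━━━┓      
               ┃ CircuitBoard        ┃      
               ┠─────────────────────┨      
               ┃   0 1 2 3 4 5 6 7 8 ┃      
               ┃0  [.]               ┃      
               ┃                     ┃      
               ┃1   L                ┃━━━━━━
               ┃                     ┃──────
               ┃2                    ┃ventor
               ┃                     ┃──────
               ┃3       S            ┃ndles 
               ┃                     ┃dinate


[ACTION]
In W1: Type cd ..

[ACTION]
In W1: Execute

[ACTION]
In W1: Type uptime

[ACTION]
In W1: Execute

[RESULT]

                                            
                                            
                                            
                    ┏━━━━━━━━━━━━━━━━━━━━━━━
                    ┃ Terminal              
                    ┠───────────────────────
                    ┃                       
               ┏━━━━━━━━━━━━━━━━━━━━━┓py    
               ┃ CircuitBoard        ┃      
               ┠─────────────────────┨      
               ┃   0 1 2 3 4 5 6 7 8 ┃      
               ┃0  [.]               ┃ys    
               ┃                     ┃      
               ┃1   L                ┃━━━━━━
               ┃                     ┃──────
               ┃2                    ┃ventor
               ┃                     ┃──────
               ┃3       S            ┃ndles 
               ┃                     ┃dinate


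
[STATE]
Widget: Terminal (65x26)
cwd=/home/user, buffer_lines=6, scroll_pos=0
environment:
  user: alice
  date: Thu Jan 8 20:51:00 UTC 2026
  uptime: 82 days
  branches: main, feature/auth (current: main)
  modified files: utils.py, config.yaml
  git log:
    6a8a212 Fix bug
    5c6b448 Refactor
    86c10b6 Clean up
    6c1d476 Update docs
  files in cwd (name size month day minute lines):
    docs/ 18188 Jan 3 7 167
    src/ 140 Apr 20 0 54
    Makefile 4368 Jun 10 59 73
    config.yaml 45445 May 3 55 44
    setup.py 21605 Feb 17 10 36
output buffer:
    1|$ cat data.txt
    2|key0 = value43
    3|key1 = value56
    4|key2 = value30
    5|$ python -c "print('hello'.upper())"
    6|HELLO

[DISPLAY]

$ cat data.txt                                                   
key0 = value43                                                   
key1 = value56                                                   
key2 = value30                                                   
$ python -c "print('hello'.upper())"                             
HELLO                                                            
$ █                                                              
                                                                 
                                                                 
                                                                 
                                                                 
                                                                 
                                                                 
                                                                 
                                                                 
                                                                 
                                                                 
                                                                 
                                                                 
                                                                 
                                                                 
                                                                 
                                                                 
                                                                 
                                                                 
                                                                 


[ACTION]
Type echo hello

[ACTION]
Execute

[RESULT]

$ cat data.txt                                                   
key0 = value43                                                   
key1 = value56                                                   
key2 = value30                                                   
$ python -c "print('hello'.upper())"                             
HELLO                                                            
$ echo hello                                                     
hello                                                            
$ █                                                              
                                                                 
                                                                 
                                                                 
                                                                 
                                                                 
                                                                 
                                                                 
                                                                 
                                                                 
                                                                 
                                                                 
                                                                 
                                                                 
                                                                 
                                                                 
                                                                 
                                                                 


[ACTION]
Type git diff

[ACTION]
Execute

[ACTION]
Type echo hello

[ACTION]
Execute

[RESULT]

$ cat data.txt                                                   
key0 = value43                                                   
key1 = value56                                                   
key2 = value30                                                   
$ python -c "print('hello'.upper())"                             
HELLO                                                            
$ echo hello                                                     
hello                                                            
$ git diff                                                       
diff --git a/main.py b/main.py                                   
--- a/main.py                                                    
+++ b/main.py                                                    
@@ -1,3 +1,4 @@                                                  
+# updated                                                       
 import sys                                                      
$ echo hello                                                     
hello                                                            
$ █                                                              
                                                                 
                                                                 
                                                                 
                                                                 
                                                                 
                                                                 
                                                                 
                                                                 


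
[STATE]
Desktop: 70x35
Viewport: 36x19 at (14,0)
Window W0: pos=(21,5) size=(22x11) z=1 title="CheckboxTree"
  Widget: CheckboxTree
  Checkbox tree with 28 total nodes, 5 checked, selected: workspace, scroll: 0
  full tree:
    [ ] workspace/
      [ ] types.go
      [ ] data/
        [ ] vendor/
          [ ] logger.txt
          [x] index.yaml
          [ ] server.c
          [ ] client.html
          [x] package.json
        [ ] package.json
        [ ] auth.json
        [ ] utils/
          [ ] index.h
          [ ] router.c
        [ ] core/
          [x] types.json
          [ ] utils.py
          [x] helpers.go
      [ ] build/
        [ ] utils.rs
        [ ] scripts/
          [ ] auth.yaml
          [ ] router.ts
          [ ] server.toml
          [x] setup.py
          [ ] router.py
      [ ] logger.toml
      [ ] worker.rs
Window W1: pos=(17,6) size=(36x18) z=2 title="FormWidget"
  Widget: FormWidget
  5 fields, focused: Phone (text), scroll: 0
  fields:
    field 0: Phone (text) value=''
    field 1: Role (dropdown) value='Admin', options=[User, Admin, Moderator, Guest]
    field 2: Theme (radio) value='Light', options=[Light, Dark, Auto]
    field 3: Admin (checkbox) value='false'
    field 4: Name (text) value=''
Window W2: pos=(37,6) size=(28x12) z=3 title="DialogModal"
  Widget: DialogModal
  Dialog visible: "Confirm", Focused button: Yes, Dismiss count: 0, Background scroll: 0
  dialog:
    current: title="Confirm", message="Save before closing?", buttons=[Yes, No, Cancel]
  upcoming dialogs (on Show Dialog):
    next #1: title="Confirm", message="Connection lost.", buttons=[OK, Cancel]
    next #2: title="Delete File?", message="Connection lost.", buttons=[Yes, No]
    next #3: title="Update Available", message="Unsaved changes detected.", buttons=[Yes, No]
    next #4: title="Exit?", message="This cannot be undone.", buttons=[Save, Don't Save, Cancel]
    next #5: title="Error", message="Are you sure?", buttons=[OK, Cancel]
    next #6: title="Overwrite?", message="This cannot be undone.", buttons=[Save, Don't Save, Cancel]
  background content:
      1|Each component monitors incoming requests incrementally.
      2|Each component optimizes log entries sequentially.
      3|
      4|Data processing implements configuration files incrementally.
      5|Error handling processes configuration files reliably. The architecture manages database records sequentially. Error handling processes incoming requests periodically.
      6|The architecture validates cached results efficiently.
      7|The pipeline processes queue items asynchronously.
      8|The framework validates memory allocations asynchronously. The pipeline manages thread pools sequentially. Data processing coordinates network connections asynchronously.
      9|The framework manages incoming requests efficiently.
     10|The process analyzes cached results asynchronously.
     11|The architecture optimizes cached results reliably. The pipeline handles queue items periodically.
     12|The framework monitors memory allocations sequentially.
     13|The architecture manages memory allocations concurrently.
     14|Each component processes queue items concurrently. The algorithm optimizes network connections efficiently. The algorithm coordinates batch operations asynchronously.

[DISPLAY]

                                    
                                    
                                    
                                    
                                    
       ┏━━━━━━━━━━━━━━━━━━━━┓       
   ┏━━━━━━━━━━━━━━━━━━━┏━━━━━━━━━━━━
   ┃ FormWidget        ┃ DialogModal
   ┠───────────────────┠────────────
   ┃> Phone:      [    ┃Each compone
   ┃  Role:       [Admi┃Ea┌─────────
   ┃  Theme:      (●) L┃  │      Con
   ┃  Admin:      [ ]  ┃Da│Save befo
   ┃  Name:       [    ┃Er│[Yes]  No
   ┃                   ┃Th└─────────
   ┃                   ┃The pipeline
   ┃                   ┃The framewor
   ┃                   ┗━━━━━━━━━━━━
   ┃                                


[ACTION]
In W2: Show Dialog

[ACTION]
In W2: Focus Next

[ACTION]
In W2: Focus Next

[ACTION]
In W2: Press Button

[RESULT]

                                    
                                    
                                    
                                    
                                    
       ┏━━━━━━━━━━━━━━━━━━━━┓       
   ┏━━━━━━━━━━━━━━━━━━━┏━━━━━━━━━━━━
   ┃ FormWidget        ┃ DialogModal
   ┠───────────────────┠────────────
   ┃> Phone:      [    ┃Each compone
   ┃  Role:       [Admi┃Each compone
   ┃  Theme:      (●) L┃            
   ┃  Admin:      [ ]  ┃Data process
   ┃  Name:       [    ┃Error handli
   ┃                   ┃The architec
   ┃                   ┃The pipeline
   ┃                   ┃The framewor
   ┃                   ┗━━━━━━━━━━━━
   ┃                                


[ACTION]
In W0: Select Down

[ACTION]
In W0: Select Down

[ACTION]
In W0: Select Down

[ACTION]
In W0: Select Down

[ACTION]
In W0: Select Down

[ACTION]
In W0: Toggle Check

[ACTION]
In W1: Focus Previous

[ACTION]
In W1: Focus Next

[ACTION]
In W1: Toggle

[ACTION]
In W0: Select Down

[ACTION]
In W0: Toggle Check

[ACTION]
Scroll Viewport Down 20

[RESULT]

   ┃                   ┃The framewor
   ┃                   ┗━━━━━━━━━━━━
   ┃                                
   ┃                                
   ┃                                
   ┃                                
   ┃                                
   ┗━━━━━━━━━━━━━━━━━━━━━━━━━━━━━━━━
                                    
                                    
                                    
                                    
                                    
                                    
                                    
                                    
                                    
                                    
                                    


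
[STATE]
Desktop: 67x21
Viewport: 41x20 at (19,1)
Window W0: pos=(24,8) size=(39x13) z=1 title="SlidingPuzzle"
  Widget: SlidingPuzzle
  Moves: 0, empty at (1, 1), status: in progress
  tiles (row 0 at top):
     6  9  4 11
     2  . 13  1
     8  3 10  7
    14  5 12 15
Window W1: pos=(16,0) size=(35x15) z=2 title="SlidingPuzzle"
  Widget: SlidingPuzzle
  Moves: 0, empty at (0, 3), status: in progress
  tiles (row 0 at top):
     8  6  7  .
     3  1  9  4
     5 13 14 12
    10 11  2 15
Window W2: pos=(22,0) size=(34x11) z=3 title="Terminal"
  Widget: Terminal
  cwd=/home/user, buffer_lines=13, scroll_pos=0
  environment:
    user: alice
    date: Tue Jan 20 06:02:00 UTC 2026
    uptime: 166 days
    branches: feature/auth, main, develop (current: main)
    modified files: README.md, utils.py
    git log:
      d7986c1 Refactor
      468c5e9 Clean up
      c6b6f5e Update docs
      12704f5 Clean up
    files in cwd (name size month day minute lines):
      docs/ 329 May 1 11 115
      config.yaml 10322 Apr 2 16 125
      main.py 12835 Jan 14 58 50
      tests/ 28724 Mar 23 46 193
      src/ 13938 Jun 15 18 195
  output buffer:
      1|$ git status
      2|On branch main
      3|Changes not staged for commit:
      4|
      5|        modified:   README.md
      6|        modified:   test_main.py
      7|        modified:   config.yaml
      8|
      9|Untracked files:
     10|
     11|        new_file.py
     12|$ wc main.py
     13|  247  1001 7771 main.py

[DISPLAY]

lid┃ Terminal                       ┃    
───┠────────────────────────────────┨    
───┃$ git status                    ┃    
 8 ┃On branch main                  ┃    
───┃Changes not staged for commit:  ┃    
 3 ┃                                ┃    
───┃        modified:   README.md   ┃    
 5 ┃        modified:   test_main.py┃━━━━
───┃        modified:   config.yaml ┃    
10 ┗━━━━━━━━━━━━━━━━━━━━━━━━━━━━━━━━┛────
───┴────┴────┴────┘            ┃         
ves: 0                         ┃         
                               ┃         
━━━━━━━━━━━━━━━━━━━━━━━━━━━━━━━┛         
     ┃├────┼────┼────┼────┤              
     ┃│  8 │  3 │ 10 │  7 │              
     ┃├────┼────┼────┼────┤              
     ┃│ 14 │  5 │ 12 │ 15 │              
     ┃└────┴────┴────┴────┘              
     ┗━━━━━━━━━━━━━━━━━━━━━━━━━━━━━━━━━━━


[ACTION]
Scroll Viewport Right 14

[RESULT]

rminal                       ┃           
─────────────────────────────┨           
it status                    ┃           
branch main                  ┃           
nges not staged for commit:  ┃           
                             ┃           
     modified:   README.md   ┃           
     modified:   test_main.py┃━━━━━━┓    
     modified:   config.yaml ┃      ┃    
━━━━━━━━━━━━━━━━━━━━━━━━━━━━━┛──────┨    
─┴────┴────┘            ┃           ┃    
                        ┃           ┃    
                        ┃           ┃    
━━━━━━━━━━━━━━━━━━━━━━━━┛           ┃    
────┼────┼────┼────┤                ┃    
  8 │  3 │ 10 │  7 │                ┃    
────┼────┼────┼────┤                ┃    
 14 │  5 │ 12 │ 15 │                ┃    
────┴────┴────┴────┘                ┃    
━━━━━━━━━━━━━━━━━━━━━━━━━━━━━━━━━━━━┛    


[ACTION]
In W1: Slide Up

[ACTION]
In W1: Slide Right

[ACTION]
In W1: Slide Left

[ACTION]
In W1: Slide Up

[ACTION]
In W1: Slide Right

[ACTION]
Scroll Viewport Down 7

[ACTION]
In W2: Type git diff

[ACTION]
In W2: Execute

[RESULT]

rminal                       ┃           
─────────────────────────────┨           
f --git a/main.py b/main.py  ┃           
 a/main.py                   ┃           
 b/main.py                   ┃           
-1,3 +1,4 @@                 ┃           
updated                      ┃           
port sys                     ┃━━━━━━┓    
                             ┃      ┃    
━━━━━━━━━━━━━━━━━━━━━━━━━━━━━┛──────┨    
─┴────┴────┘            ┃           ┃    
                        ┃           ┃    
                        ┃           ┃    
━━━━━━━━━━━━━━━━━━━━━━━━┛           ┃    
────┼────┼────┼────┤                ┃    
  8 │  3 │ 10 │  7 │                ┃    
────┼────┼────┼────┤                ┃    
 14 │  5 │ 12 │ 15 │                ┃    
────┴────┴────┴────┘                ┃    
━━━━━━━━━━━━━━━━━━━━━━━━━━━━━━━━━━━━┛    


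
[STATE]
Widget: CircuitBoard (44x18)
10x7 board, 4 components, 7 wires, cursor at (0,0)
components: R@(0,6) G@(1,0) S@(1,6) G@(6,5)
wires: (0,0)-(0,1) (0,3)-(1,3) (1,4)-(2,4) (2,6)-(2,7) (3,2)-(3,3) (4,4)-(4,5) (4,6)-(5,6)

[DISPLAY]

   0 1 2 3 4 5 6 7 8 9                      
0  [.]─ ·       ·           R               
                │                           
1   G           ·   ·       S               
                    │                       
2                   ·       · ─ ·           
                                            
3           · ─ ·                           
                                            
4                   · ─ ·   ·               
                            │               
5                           ·               
                                            
6                       G                   
Cursor: (0,0)                               
                                            
                                            
                                            


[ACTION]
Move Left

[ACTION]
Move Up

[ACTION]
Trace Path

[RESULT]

   0 1 2 3 4 5 6 7 8 9                      
0  [.]─ ·       ·           R               
                │                           
1   G           ·   ·       S               
                    │                       
2                   ·       · ─ ·           
                                            
3           · ─ ·                           
                                            
4                   · ─ ·   ·               
                            │               
5                           ·               
                                            
6                       G                   
Cursor: (0,0)  Trace: Path with 2 nodes, no 
                                            
                                            
                                            


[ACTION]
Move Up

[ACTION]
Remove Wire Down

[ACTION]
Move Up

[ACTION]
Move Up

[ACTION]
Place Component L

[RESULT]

   0 1 2 3 4 5 6 7 8 9                      
0  [L]─ ·       ·           R               
                │                           
1   G           ·   ·       S               
                    │                       
2                   ·       · ─ ·           
                                            
3           · ─ ·                           
                                            
4                   · ─ ·   ·               
                            │               
5                           ·               
                                            
6                       G                   
Cursor: (0,0)  Trace: Path with 2 nodes, no 
                                            
                                            
                                            


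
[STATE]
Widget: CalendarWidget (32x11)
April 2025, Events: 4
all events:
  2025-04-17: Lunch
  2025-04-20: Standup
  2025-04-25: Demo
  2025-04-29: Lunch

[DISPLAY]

           April 2025           
Mo Tu We Th Fr Sa Su            
    1  2  3  4  5  6            
 7  8  9 10 11 12 13            
14 15 16 17* 18 19 20*          
21 22 23 24 25* 26 27           
28 29* 30                       
                                
                                
                                
                                


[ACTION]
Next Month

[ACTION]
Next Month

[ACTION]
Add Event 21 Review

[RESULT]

           June 2025            
Mo Tu We Th Fr Sa Su            
                   1            
 2  3  4  5  6  7  8            
 9 10 11 12 13 14 15            
16 17 18 19 20 21* 22           
23 24 25 26 27 28 29            
30                              
                                
                                
                                


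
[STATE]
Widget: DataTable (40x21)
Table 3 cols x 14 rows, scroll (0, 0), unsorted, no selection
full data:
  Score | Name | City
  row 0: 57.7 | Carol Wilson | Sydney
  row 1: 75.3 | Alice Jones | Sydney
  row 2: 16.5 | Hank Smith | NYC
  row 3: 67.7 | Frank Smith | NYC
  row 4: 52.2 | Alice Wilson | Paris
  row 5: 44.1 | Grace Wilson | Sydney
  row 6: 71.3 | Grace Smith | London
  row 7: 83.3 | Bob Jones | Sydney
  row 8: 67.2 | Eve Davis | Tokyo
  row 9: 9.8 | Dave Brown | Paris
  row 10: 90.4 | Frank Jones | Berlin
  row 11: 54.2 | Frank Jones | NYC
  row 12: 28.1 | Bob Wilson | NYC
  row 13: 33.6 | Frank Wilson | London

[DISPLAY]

Score│Name        │City                 
─────┼────────────┼──────               
57.7 │Carol Wilson│Sydney               
75.3 │Alice Jones │Sydney               
16.5 │Hank Smith  │NYC                  
67.7 │Frank Smith │NYC                  
52.2 │Alice Wilson│Paris                
44.1 │Grace Wilson│Sydney               
71.3 │Grace Smith │London               
83.3 │Bob Jones   │Sydney               
67.2 │Eve Davis   │Tokyo                
9.8  │Dave Brown  │Paris                
90.4 │Frank Jones │Berlin               
54.2 │Frank Jones │NYC                  
28.1 │Bob Wilson  │NYC                  
33.6 │Frank Wilson│London               
                                        
                                        
                                        
                                        
                                        


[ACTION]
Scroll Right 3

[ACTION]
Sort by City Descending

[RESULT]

Score│Name        │City ▼               
─────┼────────────┼──────               
67.2 │Eve Davis   │Tokyo                
57.7 │Carol Wilson│Sydney               
75.3 │Alice Jones │Sydney               
44.1 │Grace Wilson│Sydney               
83.3 │Bob Jones   │Sydney               
52.2 │Alice Wilson│Paris                
9.8  │Dave Brown  │Paris                
16.5 │Hank Smith  │NYC                  
67.7 │Frank Smith │NYC                  
54.2 │Frank Jones │NYC                  
28.1 │Bob Wilson  │NYC                  
71.3 │Grace Smith │London               
33.6 │Frank Wilson│London               
90.4 │Frank Jones │Berlin               
                                        
                                        
                                        
                                        
                                        


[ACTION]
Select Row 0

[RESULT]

Score│Name        │City ▼               
─────┼────────────┼──────               
>7.2 │Eve Davis   │Tokyo                
57.7 │Carol Wilson│Sydney               
75.3 │Alice Jones │Sydney               
44.1 │Grace Wilson│Sydney               
83.3 │Bob Jones   │Sydney               
52.2 │Alice Wilson│Paris                
9.8  │Dave Brown  │Paris                
16.5 │Hank Smith  │NYC                  
67.7 │Frank Smith │NYC                  
54.2 │Frank Jones │NYC                  
28.1 │Bob Wilson  │NYC                  
71.3 │Grace Smith │London               
33.6 │Frank Wilson│London               
90.4 │Frank Jones │Berlin               
                                        
                                        
                                        
                                        
                                        


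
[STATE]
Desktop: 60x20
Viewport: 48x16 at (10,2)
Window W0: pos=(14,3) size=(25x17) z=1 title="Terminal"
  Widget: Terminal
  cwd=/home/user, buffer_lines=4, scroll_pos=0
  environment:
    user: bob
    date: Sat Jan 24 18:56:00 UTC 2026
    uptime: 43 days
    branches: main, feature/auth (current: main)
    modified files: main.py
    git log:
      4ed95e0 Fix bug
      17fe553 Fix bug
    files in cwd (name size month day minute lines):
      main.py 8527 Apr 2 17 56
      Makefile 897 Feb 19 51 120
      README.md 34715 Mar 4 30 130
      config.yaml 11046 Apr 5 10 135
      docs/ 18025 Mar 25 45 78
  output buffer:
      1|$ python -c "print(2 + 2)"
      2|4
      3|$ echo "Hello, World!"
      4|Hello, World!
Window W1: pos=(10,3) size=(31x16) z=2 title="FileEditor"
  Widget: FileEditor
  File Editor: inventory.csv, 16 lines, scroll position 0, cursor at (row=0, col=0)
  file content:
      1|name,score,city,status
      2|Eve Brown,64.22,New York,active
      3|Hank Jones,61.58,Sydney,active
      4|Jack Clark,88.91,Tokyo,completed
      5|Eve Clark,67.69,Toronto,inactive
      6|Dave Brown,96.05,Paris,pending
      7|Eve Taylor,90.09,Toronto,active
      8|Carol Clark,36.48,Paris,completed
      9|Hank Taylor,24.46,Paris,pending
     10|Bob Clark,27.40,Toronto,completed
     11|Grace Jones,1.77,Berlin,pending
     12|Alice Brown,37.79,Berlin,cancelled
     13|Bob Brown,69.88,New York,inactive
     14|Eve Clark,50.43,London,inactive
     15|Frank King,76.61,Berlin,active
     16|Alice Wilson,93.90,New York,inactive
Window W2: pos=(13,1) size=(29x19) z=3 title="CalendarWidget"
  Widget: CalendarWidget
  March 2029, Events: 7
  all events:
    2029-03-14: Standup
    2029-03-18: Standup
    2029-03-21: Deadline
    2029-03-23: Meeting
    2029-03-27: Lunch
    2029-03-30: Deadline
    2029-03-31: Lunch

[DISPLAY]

   ┃ CalendarWidget            ┃                
┏━━┠───────────────────────────┨                
┃ F┃         March 2029        ┃                
┠──┃Mo Tu We Th Fr Sa Su       ┃                
┃█a┃          1  2  3  4       ┃                
┃Ev┃ 5  6  7  8  9 10 11       ┃                
┃Ha┃12 13 14* 15 16 17 18*     ┃                
┃Ja┃19 20 21* 22 23* 24 25     ┃                
┃Ev┃26 27* 28 29 30* 31*       ┃                
┃Da┃                           ┃                
┃Ev┃                           ┃                
┃Ca┃                           ┃                
┃Ha┃                           ┃                
┃Bo┃                           ┃                
┃Gr┃                           ┃                
┃Al┃                           ┃                


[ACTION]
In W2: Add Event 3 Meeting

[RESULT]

   ┃ CalendarWidget            ┃                
┏━━┠───────────────────────────┨                
┃ F┃         March 2029        ┃                
┠──┃Mo Tu We Th Fr Sa Su       ┃                
┃█a┃          1  2  3*  4      ┃                
┃Ev┃ 5  6  7  8  9 10 11       ┃                
┃Ha┃12 13 14* 15 16 17 18*     ┃                
┃Ja┃19 20 21* 22 23* 24 25     ┃                
┃Ev┃26 27* 28 29 30* 31*       ┃                
┃Da┃                           ┃                
┃Ev┃                           ┃                
┃Ca┃                           ┃                
┃Ha┃                           ┃                
┃Bo┃                           ┃                
┃Gr┃                           ┃                
┃Al┃                           ┃                


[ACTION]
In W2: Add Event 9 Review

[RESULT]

   ┃ CalendarWidget            ┃                
┏━━┠───────────────────────────┨                
┃ F┃         March 2029        ┃                
┠──┃Mo Tu We Th Fr Sa Su       ┃                
┃█a┃          1  2  3*  4      ┃                
┃Ev┃ 5  6  7  8  9* 10 11      ┃                
┃Ha┃12 13 14* 15 16 17 18*     ┃                
┃Ja┃19 20 21* 22 23* 24 25     ┃                
┃Ev┃26 27* 28 29 30* 31*       ┃                
┃Da┃                           ┃                
┃Ev┃                           ┃                
┃Ca┃                           ┃                
┃Ha┃                           ┃                
┃Bo┃                           ┃                
┃Gr┃                           ┃                
┃Al┃                           ┃                


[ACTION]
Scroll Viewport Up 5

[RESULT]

                                                
   ┏━━━━━━━━━━━━━━━━━━━━━━━━━━━┓                
   ┃ CalendarWidget            ┃                
┏━━┠───────────────────────────┨                
┃ F┃         March 2029        ┃                
┠──┃Mo Tu We Th Fr Sa Su       ┃                
┃█a┃          1  2  3*  4      ┃                
┃Ev┃ 5  6  7  8  9* 10 11      ┃                
┃Ha┃12 13 14* 15 16 17 18*     ┃                
┃Ja┃19 20 21* 22 23* 24 25     ┃                
┃Ev┃26 27* 28 29 30* 31*       ┃                
┃Da┃                           ┃                
┃Ev┃                           ┃                
┃Ca┃                           ┃                
┃Ha┃                           ┃                
┃Bo┃                           ┃                


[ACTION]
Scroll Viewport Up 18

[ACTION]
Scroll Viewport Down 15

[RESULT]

┃ F┃         March 2029        ┃                
┠──┃Mo Tu We Th Fr Sa Su       ┃                
┃█a┃          1  2  3*  4      ┃                
┃Ev┃ 5  6  7  8  9* 10 11      ┃                
┃Ha┃12 13 14* 15 16 17 18*     ┃                
┃Ja┃19 20 21* 22 23* 24 25     ┃                
┃Ev┃26 27* 28 29 30* 31*       ┃                
┃Da┃                           ┃                
┃Ev┃                           ┃                
┃Ca┃                           ┃                
┃Ha┃                           ┃                
┃Bo┃                           ┃                
┃Gr┃                           ┃                
┃Al┃                           ┃                
┗━━┃                           ┃                
   ┗━━━━━━━━━━━━━━━━━━━━━━━━━━━┛                


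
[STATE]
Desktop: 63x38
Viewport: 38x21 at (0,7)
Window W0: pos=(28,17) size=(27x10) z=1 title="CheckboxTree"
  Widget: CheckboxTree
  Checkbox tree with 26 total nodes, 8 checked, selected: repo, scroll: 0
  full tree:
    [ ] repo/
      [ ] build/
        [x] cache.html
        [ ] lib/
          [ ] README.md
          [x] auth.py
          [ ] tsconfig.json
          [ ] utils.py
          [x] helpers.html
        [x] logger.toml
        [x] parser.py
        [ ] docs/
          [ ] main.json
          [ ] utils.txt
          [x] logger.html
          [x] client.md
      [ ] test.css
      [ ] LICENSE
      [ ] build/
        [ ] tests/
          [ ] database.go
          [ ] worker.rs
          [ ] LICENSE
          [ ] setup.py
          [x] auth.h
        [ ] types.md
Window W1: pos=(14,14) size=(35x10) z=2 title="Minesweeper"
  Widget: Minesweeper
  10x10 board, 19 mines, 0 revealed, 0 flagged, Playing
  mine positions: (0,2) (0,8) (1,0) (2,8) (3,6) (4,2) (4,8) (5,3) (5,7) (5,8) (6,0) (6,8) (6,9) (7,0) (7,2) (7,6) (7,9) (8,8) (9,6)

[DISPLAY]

                                      
                                      
                                      
                                      
                                      
                                      
                                      
              ┏━━━━━━━━━━━━━━━━━━━━━━━
              ┃ Minesweeper           
              ┠───────────────────────
              ┃■■■■■■■■■■             
              ┃■■■■■■■■■■             
              ┃■■■■■■■■■■             
              ┃■■■■■■■■■■             
              ┃■■■■■■■■■■             
              ┃■■■■■■■■■■             
              ┗━━━━━━━━━━━━━━━━━━━━━━━
                            ┃       [ 
                            ┃       [x
                            ┗━━━━━━━━━
                                      


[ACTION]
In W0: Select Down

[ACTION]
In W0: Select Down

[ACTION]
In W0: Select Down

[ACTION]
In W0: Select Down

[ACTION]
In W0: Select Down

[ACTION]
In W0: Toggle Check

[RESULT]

                                      
                                      
                                      
                                      
                                      
                                      
                                      
              ┏━━━━━━━━━━━━━━━━━━━━━━━
              ┃ Minesweeper           
              ┠───────────────────────
              ┃■■■■■■■■■■             
              ┃■■■■■■■■■■             
              ┃■■■■■■■■■■             
              ┃■■■■■■■■■■             
              ┃■■■■■■■■■■             
              ┃■■■■■■■■■■             
              ┗━━━━━━━━━━━━━━━━━━━━━━━
                            ┃       [ 
                            ┃>      [ 
                            ┗━━━━━━━━━
                                      
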